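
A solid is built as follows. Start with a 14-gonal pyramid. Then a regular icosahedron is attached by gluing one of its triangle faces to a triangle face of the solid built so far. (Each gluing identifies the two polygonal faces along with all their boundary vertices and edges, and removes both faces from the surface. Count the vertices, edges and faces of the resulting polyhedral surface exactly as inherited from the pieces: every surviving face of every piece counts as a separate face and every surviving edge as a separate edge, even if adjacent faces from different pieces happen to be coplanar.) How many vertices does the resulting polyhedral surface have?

24

A 14-gonal pyramid: V=15, E=28, F=15.
Attach a regular icosahedron (V=12, E=30, F=20) along a 3-gon: merge 3 vertices and 3 edges, delete both glued faces → V=24, E=55, F=33.
Check: V − E + F = 24 − 55 + 33 = 2.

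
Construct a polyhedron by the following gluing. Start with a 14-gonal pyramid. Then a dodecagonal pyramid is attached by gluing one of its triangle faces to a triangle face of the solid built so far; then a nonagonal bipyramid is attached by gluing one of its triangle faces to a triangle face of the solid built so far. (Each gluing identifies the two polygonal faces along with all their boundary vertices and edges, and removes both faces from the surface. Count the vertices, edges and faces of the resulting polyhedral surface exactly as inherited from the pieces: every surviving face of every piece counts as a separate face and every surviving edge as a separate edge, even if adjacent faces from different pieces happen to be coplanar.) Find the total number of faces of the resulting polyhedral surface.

A 14-gonal pyramid: V=15, E=28, F=15.
Attach a dodecagonal pyramid (V=13, E=24, F=13) along a 3-gon: merge 3 vertices and 3 edges, delete both glued faces → V=25, E=49, F=26.
Attach a nonagonal bipyramid (V=11, E=27, F=18) along a 3-gon: merge 3 vertices and 3 edges, delete both glued faces → V=33, E=73, F=42.
Check: V − E + F = 33 − 73 + 42 = 2.

42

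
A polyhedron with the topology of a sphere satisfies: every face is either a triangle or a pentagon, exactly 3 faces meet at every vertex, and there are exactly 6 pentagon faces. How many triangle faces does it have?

2

Let x be the number of triangles; then F = 6 + x.
Edge–face incidences: 2E = 5·6 + 3·x = 30 + 3x.
Every vertex has degree 3, so 3V = 2E.
Euler: V − E + F = 2 ⇒ (2E)/3 − E + (6 + x) = 2.
Multiply by 6: 2·(2E) − 3·(2E) + 6·(6 + x) = 12, i.e. 36 + 6x − (30 + 3x) = 12.
Collecting terms: 3x + 6 = 12, so 3x = 6, so x = 2.
Then 2E = 30 + 3·2 = 36, so E = 18, V = 2E/3 = 12, F = 6 + 2 = 8.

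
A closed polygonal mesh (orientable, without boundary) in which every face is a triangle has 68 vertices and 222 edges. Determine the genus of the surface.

Every face is a triangle and each edge borders two faces, so 3F = 2·222, giving F = 148.
χ = V − E + F = 68 − 222 + 148 = -6.
For a closed orientable surface χ = 2 − 2g, so g = (2 − (-6))/2 = 4.

4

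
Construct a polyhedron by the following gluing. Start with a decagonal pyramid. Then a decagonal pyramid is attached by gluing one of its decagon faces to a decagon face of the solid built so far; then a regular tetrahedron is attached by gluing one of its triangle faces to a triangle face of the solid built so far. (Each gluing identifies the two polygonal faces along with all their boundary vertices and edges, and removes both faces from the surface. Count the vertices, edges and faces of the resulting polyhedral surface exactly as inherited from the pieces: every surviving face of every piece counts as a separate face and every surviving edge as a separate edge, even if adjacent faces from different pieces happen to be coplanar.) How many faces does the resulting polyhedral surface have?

A decagonal pyramid: V=11, E=20, F=11.
Attach a decagonal pyramid (V=11, E=20, F=11) along a 10-gon: merge 10 vertices and 10 edges, delete both glued faces → V=12, E=30, F=20.
Attach a regular tetrahedron (V=4, E=6, F=4) along a 3-gon: merge 3 vertices and 3 edges, delete both glued faces → V=13, E=33, F=22.
Check: V − E + F = 13 − 33 + 22 = 2.

22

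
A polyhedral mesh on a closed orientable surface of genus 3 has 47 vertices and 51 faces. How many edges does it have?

102

For a closed orientable surface of genus 3, χ = 2 − 2·3 = -4.
E = V + F − (-4) = 47 + 51 − (-4) = 102.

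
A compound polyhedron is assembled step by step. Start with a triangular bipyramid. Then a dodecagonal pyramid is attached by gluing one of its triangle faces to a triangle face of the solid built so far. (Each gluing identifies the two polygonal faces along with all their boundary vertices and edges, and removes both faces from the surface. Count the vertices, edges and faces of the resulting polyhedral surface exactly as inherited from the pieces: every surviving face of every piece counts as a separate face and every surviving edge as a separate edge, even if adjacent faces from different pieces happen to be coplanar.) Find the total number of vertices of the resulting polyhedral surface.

A triangular bipyramid: V=5, E=9, F=6.
Attach a dodecagonal pyramid (V=13, E=24, F=13) along a 3-gon: merge 3 vertices and 3 edges, delete both glued faces → V=15, E=30, F=17.
Check: V − E + F = 15 − 30 + 17 = 2.

15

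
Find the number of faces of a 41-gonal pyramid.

42

A pyramid on an n-gon base has one n-gon and n triangles: V = 41 + 1 = 42, E = 2·41 = 82, F = 41 + 1 = 42.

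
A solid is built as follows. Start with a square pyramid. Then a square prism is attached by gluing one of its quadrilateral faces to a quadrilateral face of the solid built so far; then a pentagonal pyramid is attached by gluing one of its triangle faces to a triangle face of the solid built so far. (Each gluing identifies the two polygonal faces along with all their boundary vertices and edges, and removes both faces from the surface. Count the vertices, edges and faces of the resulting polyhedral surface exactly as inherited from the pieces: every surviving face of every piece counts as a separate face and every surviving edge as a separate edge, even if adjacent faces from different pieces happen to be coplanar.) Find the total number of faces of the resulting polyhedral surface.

13

A square pyramid: V=5, E=8, F=5.
Attach a square prism (V=8, E=12, F=6) along a 4-gon: merge 4 vertices and 4 edges, delete both glued faces → V=9, E=16, F=9.
Attach a pentagonal pyramid (V=6, E=10, F=6) along a 3-gon: merge 3 vertices and 3 edges, delete both glued faces → V=12, E=23, F=13.
Check: V − E + F = 12 − 23 + 13 = 2.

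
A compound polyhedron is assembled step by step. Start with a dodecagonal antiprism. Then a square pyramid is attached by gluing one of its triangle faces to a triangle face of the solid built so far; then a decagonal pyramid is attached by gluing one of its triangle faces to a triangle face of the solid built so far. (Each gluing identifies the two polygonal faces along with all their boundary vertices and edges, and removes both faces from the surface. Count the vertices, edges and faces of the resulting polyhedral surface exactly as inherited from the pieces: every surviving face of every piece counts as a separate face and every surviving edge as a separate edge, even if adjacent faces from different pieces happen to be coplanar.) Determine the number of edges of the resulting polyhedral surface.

70

A dodecagonal antiprism: V=24, E=48, F=26.
Attach a square pyramid (V=5, E=8, F=5) along a 3-gon: merge 3 vertices and 3 edges, delete both glued faces → V=26, E=53, F=29.
Attach a decagonal pyramid (V=11, E=20, F=11) along a 3-gon: merge 3 vertices and 3 edges, delete both glued faces → V=34, E=70, F=38.
Check: V − E + F = 34 − 70 + 38 = 2.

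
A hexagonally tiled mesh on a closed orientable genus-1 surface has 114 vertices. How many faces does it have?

χ = 2 − 2·1 = 0, and every face is a hexagon so 6F = 2E.
V − E + F = 0 with E = 6F/2 gives 114 − (6/2 − 1)·F = 0, so F = 57 and E = 171.

57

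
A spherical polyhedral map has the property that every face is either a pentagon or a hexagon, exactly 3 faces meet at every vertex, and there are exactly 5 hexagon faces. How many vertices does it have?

Let x be the number of pentagons; then F = 5 + x.
Edge–face incidences: 2E = 6·5 + 5·x = 30 + 5x.
Every vertex has degree 3, so 3V = 2E.
Euler: V − E + F = 2 ⇒ (2E)/3 − E + (5 + x) = 2.
Multiply by 6: 2·(2E) − 3·(2E) + 6·(5 + x) = 12, i.e. 30 + 6x − (30 + 5x) = 12.
Collecting terms: x = 12.
Then 2E = 30 + 5·12 = 90, so E = 45, V = 2E/3 = 30, F = 5 + 12 = 17.

30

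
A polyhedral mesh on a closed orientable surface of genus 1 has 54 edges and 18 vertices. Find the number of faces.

36

For a closed orientable surface of genus 1, χ = 2 − 2·1 = 0.
F = 0 − V + E = 0 − 18 + 54 = 36.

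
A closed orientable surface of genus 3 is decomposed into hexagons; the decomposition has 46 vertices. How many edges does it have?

χ = 2 − 2·3 = -4, and every face is a hexagon so 6F = 2E.
V − E + F = -4 with E = 6F/2 gives 46 − (6/2 − 1)·F = -4, so F = 25 and E = 75.

75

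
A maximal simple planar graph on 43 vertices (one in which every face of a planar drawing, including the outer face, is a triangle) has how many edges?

123

In a plane triangulation 3F = 2E and V − E + F = 2, so E = 3V − 6 = 3·43 − 6 = 123.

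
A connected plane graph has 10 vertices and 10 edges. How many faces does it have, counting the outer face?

2

Euler's formula for a connected plane graph: V − E + F = 2, so F = 2 − 10 + 10 = 2.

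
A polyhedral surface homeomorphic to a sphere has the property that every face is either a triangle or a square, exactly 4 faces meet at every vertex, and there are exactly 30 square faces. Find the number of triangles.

8

Let x be the number of triangles; then F = 30 + x.
Edge–face incidences: 2E = 4·30 + 3·x = 120 + 3x.
Every vertex has degree 4, so 4V = 2E.
Euler: V − E + F = 2 ⇒ (2E)/4 − E + (30 + x) = 2.
Multiply by 8: 2·(2E) − 4·(2E) + 8·(30 + x) = 16, i.e. 240 + 8x − 2·(120 + 3x) = 16.
Collecting terms: 2x = 16, so x = 8.
Then 2E = 120 + 3·8 = 144, so E = 72, V = 2E/4 = 36, F = 30 + 8 = 38.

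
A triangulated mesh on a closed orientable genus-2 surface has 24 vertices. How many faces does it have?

χ = 2 − 2·2 = -2, and every face is a triangle so 3F = 2E.
V − E + F = -2 with E = 3F/2 gives 24 − (3/2 − 1)·F = -2, so F = 52 and E = 78.

52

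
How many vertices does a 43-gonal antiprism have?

86

An antiprism on an n-gon has two n-gon caps and 2n triangles: V = 2·43 = 86, E = 4·43 = 172, F = 2·43 + 2 = 88.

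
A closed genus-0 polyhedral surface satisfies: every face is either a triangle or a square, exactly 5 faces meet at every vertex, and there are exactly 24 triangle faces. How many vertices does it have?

16

Let x be the number of squares; then F = 24 + x.
Edge–face incidences: 2E = 3·24 + 4·x = 72 + 4x.
Every vertex has degree 5, so 5V = 2E.
Euler: V − E + F = 2 ⇒ (2E)/5 − E + (24 + x) = 2.
Multiply by 10: 2·(2E) − 5·(2E) + 10·(24 + x) = 20, i.e. 240 + 10x − 3·(72 + 4x) = 20.
Collecting terms: −2x + 24 = 20, so −2x = −4, so x = 2.
Then 2E = 72 + 4·2 = 80, so E = 40, V = 2E/5 = 16, F = 24 + 2 = 26.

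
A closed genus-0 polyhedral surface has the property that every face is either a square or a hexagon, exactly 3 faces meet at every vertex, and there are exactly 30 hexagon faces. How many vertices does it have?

Let x be the number of squares; then F = 30 + x.
Edge–face incidences: 2E = 6·30 + 4·x = 180 + 4x.
Every vertex has degree 3, so 3V = 2E.
Euler: V − E + F = 2 ⇒ (2E)/3 − E + (30 + x) = 2.
Multiply by 6: 2·(2E) − 3·(2E) + 6·(30 + x) = 12, i.e. 180 + 6x − (180 + 4x) = 12.
Collecting terms: 2x = 12, so x = 6.
Then 2E = 180 + 4·6 = 204, so E = 102, V = 2E/3 = 68, F = 30 + 6 = 36.

68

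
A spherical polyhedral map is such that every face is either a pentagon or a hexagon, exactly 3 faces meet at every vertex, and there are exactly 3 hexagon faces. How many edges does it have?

Let x be the number of pentagons; then F = 3 + x.
Edge–face incidences: 2E = 6·3 + 5·x = 18 + 5x.
Every vertex has degree 3, so 3V = 2E.
Euler: V − E + F = 2 ⇒ (2E)/3 − E + (3 + x) = 2.
Multiply by 6: 2·(2E) − 3·(2E) + 6·(3 + x) = 12, i.e. 18 + 6x − (18 + 5x) = 12.
Collecting terms: x = 12.
Then 2E = 18 + 5·12 = 78, so E = 39, V = 2E/3 = 26, F = 3 + 12 = 15.

39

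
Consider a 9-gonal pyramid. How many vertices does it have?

A pyramid on an n-gon base has one n-gon and n triangles: V = 9 + 1 = 10, E = 2·9 = 18, F = 9 + 1 = 10.
Check: V − E + F = 10 − 18 + 10 = 2.

10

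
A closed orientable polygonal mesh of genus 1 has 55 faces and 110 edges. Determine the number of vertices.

For a closed orientable surface of genus 1, χ = 2 − 2·1 = 0.
V = 0 + E − F = 0 + 110 − 55 = 55.

55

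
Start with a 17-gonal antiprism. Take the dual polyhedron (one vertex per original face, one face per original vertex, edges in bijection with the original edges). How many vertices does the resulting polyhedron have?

The base solid has V = 34, E = 68, F = 36.
The dual swaps V and F and preserves E: V′ = F = 36, E′ = E = 68, F′ = V = 34.

36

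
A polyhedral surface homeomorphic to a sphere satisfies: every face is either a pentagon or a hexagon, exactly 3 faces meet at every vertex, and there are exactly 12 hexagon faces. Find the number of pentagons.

Let x be the number of pentagons; then F = 12 + x.
Edge–face incidences: 2E = 6·12 + 5·x = 72 + 5x.
Every vertex has degree 3, so 3V = 2E.
Euler: V − E + F = 2 ⇒ (2E)/3 − E + (12 + x) = 2.
Multiply by 6: 2·(2E) − 3·(2E) + 6·(12 + x) = 12, i.e. 72 + 6x − (72 + 5x) = 12.
Collecting terms: x = 12.
Then 2E = 72 + 5·12 = 132, so E = 66, V = 2E/3 = 44, F = 12 + 12 = 24.

12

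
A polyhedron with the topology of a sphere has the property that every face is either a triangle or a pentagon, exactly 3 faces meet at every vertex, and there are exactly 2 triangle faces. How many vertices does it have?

Let x be the number of pentagons; then F = 2 + x.
Edge–face incidences: 2E = 3·2 + 5·x = 6 + 5x.
Every vertex has degree 3, so 3V = 2E.
Euler: V − E + F = 2 ⇒ (2E)/3 − E + (2 + x) = 2.
Multiply by 6: 2·(2E) − 3·(2E) + 6·(2 + x) = 12, i.e. 12 + 6x − (6 + 5x) = 12.
Collecting terms: x + 6 = 12, so x = 6.
Then 2E = 6 + 5·6 = 36, so E = 18, V = 2E/3 = 12, F = 2 + 6 = 8.

12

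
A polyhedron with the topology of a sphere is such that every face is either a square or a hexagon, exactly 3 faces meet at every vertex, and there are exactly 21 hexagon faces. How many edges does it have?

Let x be the number of squares; then F = 21 + x.
Edge–face incidences: 2E = 6·21 + 4·x = 126 + 4x.
Every vertex has degree 3, so 3V = 2E.
Euler: V − E + F = 2 ⇒ (2E)/3 − E + (21 + x) = 2.
Multiply by 6: 2·(2E) − 3·(2E) + 6·(21 + x) = 12, i.e. 126 + 6x − (126 + 4x) = 12.
Collecting terms: 2x = 12, so x = 6.
Then 2E = 126 + 4·6 = 150, so E = 75, V = 2E/3 = 50, F = 21 + 6 = 27.

75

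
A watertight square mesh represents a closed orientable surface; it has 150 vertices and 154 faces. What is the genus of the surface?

Every face is a square, so 2E = 4·154 = 616, giving E = 308.
χ = V − E + F = 150 − 308 + 154 = -4.
For a closed orientable surface χ = 2 − 2g, so g = (2 − (-4))/2 = 3.

3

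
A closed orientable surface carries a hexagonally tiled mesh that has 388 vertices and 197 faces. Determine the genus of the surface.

Every face is a hexagon, so 2E = 6·197 = 1182, giving E = 591.
χ = V − E + F = 388 − 591 + 197 = -6.
For a closed orientable surface χ = 2 − 2g, so g = (2 − (-6))/2 = 4.

4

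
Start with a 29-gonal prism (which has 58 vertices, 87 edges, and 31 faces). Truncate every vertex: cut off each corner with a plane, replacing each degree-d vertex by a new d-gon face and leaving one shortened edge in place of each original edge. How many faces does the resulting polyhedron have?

Truncation replaces each original edge-end by a new vertex, so V′ = 2E = 174.
Each original edge survives, and each old vertex of degree d contributes d new edges; summing degrees gives Σd = 2E, so E′ = E + 2E = 3E = 261.
Each original face survives and each original vertex becomes one new face: F′ = F + V = 89.

89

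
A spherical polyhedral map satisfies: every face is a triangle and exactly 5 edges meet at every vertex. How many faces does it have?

20

Each face has 3 edges and each edge borders two faces, so 2E = 3F.
Each vertex has degree 5, so 5V = 2E and hence V = 3F/5.
Euler: V − E + F = 2 ⇒ (3F/5) − (3F/2) + F = 2.
Multiply by 10: (6 − 15 + 10)F = 20, i.e. 1F = 20.
So F = 20, E = 3·20/2 = 30, V = 3·20/5 = 12.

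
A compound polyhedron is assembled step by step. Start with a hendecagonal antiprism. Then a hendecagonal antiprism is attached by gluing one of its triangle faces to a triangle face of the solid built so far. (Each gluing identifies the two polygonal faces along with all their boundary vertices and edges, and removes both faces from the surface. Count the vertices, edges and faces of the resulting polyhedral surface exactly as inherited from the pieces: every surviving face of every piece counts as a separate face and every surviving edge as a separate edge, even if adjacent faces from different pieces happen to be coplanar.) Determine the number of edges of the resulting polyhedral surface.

85

A hendecagonal antiprism: V=22, E=44, F=24.
Attach a hendecagonal antiprism (V=22, E=44, F=24) along a 3-gon: merge 3 vertices and 3 edges, delete both glued faces → V=41, E=85, F=46.
Check: V − E + F = 41 − 85 + 46 = 2.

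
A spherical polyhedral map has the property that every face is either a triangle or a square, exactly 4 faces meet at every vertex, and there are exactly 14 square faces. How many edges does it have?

40

Let x be the number of triangles; then F = 14 + x.
Edge–face incidences: 2E = 4·14 + 3·x = 56 + 3x.
Every vertex has degree 4, so 4V = 2E.
Euler: V − E + F = 2 ⇒ (2E)/4 − E + (14 + x) = 2.
Multiply by 8: 2·(2E) − 4·(2E) + 8·(14 + x) = 16, i.e. 112 + 8x − 2·(56 + 3x) = 16.
Collecting terms: 2x = 16, so x = 8.
Then 2E = 56 + 3·8 = 80, so E = 40, V = 2E/4 = 20, F = 14 + 8 = 22.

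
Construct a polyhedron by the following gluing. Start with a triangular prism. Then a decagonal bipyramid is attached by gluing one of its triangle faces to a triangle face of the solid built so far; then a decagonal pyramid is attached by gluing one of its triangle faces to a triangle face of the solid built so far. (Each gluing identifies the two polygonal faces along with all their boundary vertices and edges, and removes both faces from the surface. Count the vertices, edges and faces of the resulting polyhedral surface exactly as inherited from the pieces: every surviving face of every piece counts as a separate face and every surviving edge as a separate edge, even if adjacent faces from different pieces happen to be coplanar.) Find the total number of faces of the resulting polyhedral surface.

32

A triangular prism: V=6, E=9, F=5.
Attach a decagonal bipyramid (V=12, E=30, F=20) along a 3-gon: merge 3 vertices and 3 edges, delete both glued faces → V=15, E=36, F=23.
Attach a decagonal pyramid (V=11, E=20, F=11) along a 3-gon: merge 3 vertices and 3 edges, delete both glued faces → V=23, E=53, F=32.
Check: V − E + F = 23 − 53 + 32 = 2.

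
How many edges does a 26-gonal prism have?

A prism on an n-gon has two n-gon bases and n rectangular sides: V = 2·26 = 52, E = 3·26 = 78, F = 26 + 2 = 28.
Check: V − E + F = 52 − 78 + 28 = 2.

78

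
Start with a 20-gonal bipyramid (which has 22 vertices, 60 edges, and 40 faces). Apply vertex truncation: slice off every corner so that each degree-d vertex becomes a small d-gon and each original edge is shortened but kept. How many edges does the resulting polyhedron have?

180

Truncation replaces each original edge-end by a new vertex, so V′ = 2E = 120.
Each original edge survives, and each old vertex of degree d contributes d new edges; summing degrees gives Σd = 2E, so E′ = E + 2E = 3E = 180.
Each original face survives and each original vertex becomes one new face: F′ = F + V = 62.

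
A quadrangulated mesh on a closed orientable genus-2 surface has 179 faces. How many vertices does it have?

177

χ = 2 − 2·2 = -2, and every face is a square so 4F = 2E.
E = 4·179/2 = 358. Then V = -2 + E − F = -2 + 358 − 179 = 177.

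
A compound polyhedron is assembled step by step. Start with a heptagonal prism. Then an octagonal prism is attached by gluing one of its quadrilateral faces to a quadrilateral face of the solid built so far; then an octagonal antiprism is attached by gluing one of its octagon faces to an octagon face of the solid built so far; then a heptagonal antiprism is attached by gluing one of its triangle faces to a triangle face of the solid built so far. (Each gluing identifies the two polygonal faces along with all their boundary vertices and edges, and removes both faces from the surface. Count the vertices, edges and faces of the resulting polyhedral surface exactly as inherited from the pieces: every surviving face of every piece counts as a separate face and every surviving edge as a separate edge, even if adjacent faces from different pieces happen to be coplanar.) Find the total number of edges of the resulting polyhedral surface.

A heptagonal prism: V=14, E=21, F=9.
Attach an octagonal prism (V=16, E=24, F=10) along a 4-gon: merge 4 vertices and 4 edges, delete both glued faces → V=26, E=41, F=17.
Attach an octagonal antiprism (V=16, E=32, F=18) along an 8-gon: merge 8 vertices and 8 edges, delete both glued faces → V=34, E=65, F=33.
Attach a heptagonal antiprism (V=14, E=28, F=16) along a 3-gon: merge 3 vertices and 3 edges, delete both glued faces → V=45, E=90, F=47.
Check: V − E + F = 45 − 90 + 47 = 2.

90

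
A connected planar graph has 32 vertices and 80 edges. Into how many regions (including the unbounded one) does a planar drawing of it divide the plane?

Euler's formula for a connected plane graph: V − E + F = 2, so F = 2 − 32 + 80 = 50.

50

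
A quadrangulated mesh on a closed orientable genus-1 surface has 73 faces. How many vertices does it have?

χ = 2 − 2·1 = 0, and every face is a square so 4F = 2E.
E = 4·73/2 = 146. Then V = 0 + E − F = 0 + 146 − 73 = 73.

73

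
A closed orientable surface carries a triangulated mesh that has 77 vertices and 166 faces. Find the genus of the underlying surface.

4

Every face is a triangle, so 2E = 3·166 = 498, giving E = 249.
χ = V − E + F = 77 − 249 + 166 = -6.
For a closed orientable surface χ = 2 − 2g, so g = (2 − (-6))/2 = 4.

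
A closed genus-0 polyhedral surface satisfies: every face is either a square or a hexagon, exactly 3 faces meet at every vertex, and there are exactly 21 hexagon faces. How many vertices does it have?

Let x be the number of squares; then F = 21 + x.
Edge–face incidences: 2E = 6·21 + 4·x = 126 + 4x.
Every vertex has degree 3, so 3V = 2E.
Euler: V − E + F = 2 ⇒ (2E)/3 − E + (21 + x) = 2.
Multiply by 6: 2·(2E) − 3·(2E) + 6·(21 + x) = 12, i.e. 126 + 6x − (126 + 4x) = 12.
Collecting terms: 2x = 12, so x = 6.
Then 2E = 126 + 4·6 = 150, so E = 75, V = 2E/3 = 50, F = 21 + 6 = 27.

50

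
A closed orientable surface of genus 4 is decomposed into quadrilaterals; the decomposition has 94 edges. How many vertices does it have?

χ = 2 − 2·4 = -6, and every face is a square so 4F = 2E.
F = 2E/4 = 47. Then V = -6 + E − F = -6 + 94 − 47 = 41.

41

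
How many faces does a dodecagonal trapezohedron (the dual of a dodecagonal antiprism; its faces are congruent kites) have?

24

The n-trapezohedron (dual of the n-antiprism) has V = 2·12 + 2 = 26, E = 4·12 = 48, F = 2·12 = 24.
Check: V − E + F = 26 − 48 + 24 = 2.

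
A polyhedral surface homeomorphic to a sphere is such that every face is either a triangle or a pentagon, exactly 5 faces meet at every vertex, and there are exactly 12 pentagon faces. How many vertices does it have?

60

Let x be the number of triangles; then F = 12 + x.
Edge–face incidences: 2E = 5·12 + 3·x = 60 + 3x.
Every vertex has degree 5, so 5V = 2E.
Euler: V − E + F = 2 ⇒ (2E)/5 − E + (12 + x) = 2.
Multiply by 10: 2·(2E) − 5·(2E) + 10·(12 + x) = 20, i.e. 120 + 10x − 3·(60 + 3x) = 20.
Collecting terms: x − 60 = 20, so x = 80.
Then 2E = 60 + 3·80 = 300, so E = 150, V = 2E/5 = 60, F = 12 + 80 = 92.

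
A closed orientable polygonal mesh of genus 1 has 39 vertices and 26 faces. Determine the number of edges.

65

For a closed orientable surface of genus 1, χ = 2 − 2·1 = 0.
E = V + F − (0) = 39 + 26 − (0) = 65.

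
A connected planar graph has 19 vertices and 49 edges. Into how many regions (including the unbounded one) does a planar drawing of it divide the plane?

32

Euler's formula for a connected plane graph: V − E + F = 2, so F = 2 − 19 + 49 = 32.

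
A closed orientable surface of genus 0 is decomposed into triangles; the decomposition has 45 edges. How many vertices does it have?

χ = 2 − 2·0 = 2, and every face is a triangle so 3F = 2E.
F = 2E/3 = 30. Then V = 2 + E − F = 2 + 45 − 30 = 17.

17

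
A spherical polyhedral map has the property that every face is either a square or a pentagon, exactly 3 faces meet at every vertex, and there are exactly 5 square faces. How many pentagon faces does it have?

Let x be the number of pentagons; then F = 5 + x.
Edge–face incidences: 2E = 4·5 + 5·x = 20 + 5x.
Every vertex has degree 3, so 3V = 2E.
Euler: V − E + F = 2 ⇒ (2E)/3 − E + (5 + x) = 2.
Multiply by 6: 2·(2E) − 3·(2E) + 6·(5 + x) = 12, i.e. 30 + 6x − (20 + 5x) = 12.
Collecting terms: x + 10 = 12, so x = 2.
Then 2E = 20 + 5·2 = 30, so E = 15, V = 2E/3 = 10, F = 5 + 2 = 7.

2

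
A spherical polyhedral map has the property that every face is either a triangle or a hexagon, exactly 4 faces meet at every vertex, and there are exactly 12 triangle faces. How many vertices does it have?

12

Let x be the number of hexagons; then F = 12 + x.
Edge–face incidences: 2E = 3·12 + 6·x = 36 + 6x.
Every vertex has degree 4, so 4V = 2E.
Euler: V − E + F = 2 ⇒ (2E)/4 − E + (12 + x) = 2.
Multiply by 8: 2·(2E) − 4·(2E) + 8·(12 + x) = 16, i.e. 96 + 8x − 2·(36 + 6x) = 16.
Collecting terms: −4x + 24 = 16, so −4x = −8, so x = 2.
Then 2E = 36 + 6·2 = 48, so E = 24, V = 2E/4 = 12, F = 12 + 2 = 14.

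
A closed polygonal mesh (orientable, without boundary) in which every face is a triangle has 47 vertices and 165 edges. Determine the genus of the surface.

5

Every face is a triangle and each edge borders two faces, so 3F = 2·165, giving F = 110.
χ = V − E + F = 47 − 165 + 110 = -8.
For a closed orientable surface χ = 2 − 2g, so g = (2 − (-8))/2 = 5.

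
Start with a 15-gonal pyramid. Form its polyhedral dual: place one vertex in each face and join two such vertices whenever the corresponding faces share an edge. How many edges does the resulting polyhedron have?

The base solid has V = 16, E = 30, F = 16.
The dual swaps V and F and preserves E: V′ = F = 16, E′ = E = 30, F′ = V = 16.

30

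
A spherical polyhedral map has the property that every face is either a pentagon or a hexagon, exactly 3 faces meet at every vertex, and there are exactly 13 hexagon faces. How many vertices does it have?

Let x be the number of pentagons; then F = 13 + x.
Edge–face incidences: 2E = 6·13 + 5·x = 78 + 5x.
Every vertex has degree 3, so 3V = 2E.
Euler: V − E + F = 2 ⇒ (2E)/3 − E + (13 + x) = 2.
Multiply by 6: 2·(2E) − 3·(2E) + 6·(13 + x) = 12, i.e. 78 + 6x − (78 + 5x) = 12.
Collecting terms: x = 12.
Then 2E = 78 + 5·12 = 138, so E = 69, V = 2E/3 = 46, F = 13 + 12 = 25.

46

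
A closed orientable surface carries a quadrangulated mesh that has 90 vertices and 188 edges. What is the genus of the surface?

3

Every face is a square and each edge borders two faces, so 4F = 2·188, giving F = 94.
χ = V − E + F = 90 − 188 + 94 = -4.
For a closed orientable surface χ = 2 − 2g, so g = (2 − (-4))/2 = 3.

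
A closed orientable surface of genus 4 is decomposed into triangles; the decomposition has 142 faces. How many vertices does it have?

65

χ = 2 − 2·4 = -6, and every face is a triangle so 3F = 2E.
E = 3·142/2 = 213. Then V = -6 + E − F = -6 + 213 − 142 = 65.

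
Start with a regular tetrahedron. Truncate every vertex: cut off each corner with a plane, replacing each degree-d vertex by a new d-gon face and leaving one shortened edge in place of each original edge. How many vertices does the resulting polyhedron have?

The base solid has V = 4, E = 6, F = 4.
Truncation replaces each original edge-end by a new vertex, so V′ = 2E = 12.
Each original edge survives, and each old vertex of degree d contributes d new edges; summing degrees gives Σd = 2E, so E′ = E + 2E = 3E = 18.
Each original face survives and each original vertex becomes one new face: F′ = F + V = 8.

12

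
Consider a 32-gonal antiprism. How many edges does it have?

128

An antiprism on an n-gon has two n-gon caps and 2n triangles: V = 2·32 = 64, E = 4·32 = 128, F = 2·32 + 2 = 66.
Check: V − E + F = 64 − 128 + 66 = 2.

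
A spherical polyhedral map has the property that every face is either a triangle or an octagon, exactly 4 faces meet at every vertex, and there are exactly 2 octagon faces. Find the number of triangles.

16

Let x be the number of triangles; then F = 2 + x.
Edge–face incidences: 2E = 8·2 + 3·x = 16 + 3x.
Every vertex has degree 4, so 4V = 2E.
Euler: V − E + F = 2 ⇒ (2E)/4 − E + (2 + x) = 2.
Multiply by 8: 2·(2E) − 4·(2E) + 8·(2 + x) = 16, i.e. 16 + 8x − 2·(16 + 3x) = 16.
Collecting terms: 2x − 16 = 16, so 2x = 32, so x = 16.
Then 2E = 16 + 3·16 = 64, so E = 32, V = 2E/4 = 16, F = 2 + 16 = 18.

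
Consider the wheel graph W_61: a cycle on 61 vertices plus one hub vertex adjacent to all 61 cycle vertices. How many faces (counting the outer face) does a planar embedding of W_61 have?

W_61 has V = 61 + 1 = 62 vertices and E = 2·61 = 122 edges.
By Euler's formula F = 2 − V + E = 2 − 62 + 122 = 62.

62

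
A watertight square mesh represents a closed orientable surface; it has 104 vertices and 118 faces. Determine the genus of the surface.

8

Every face is a square, so 2E = 4·118 = 472, giving E = 236.
χ = V − E + F = 104 − 236 + 118 = -14.
For a closed orientable surface χ = 2 − 2g, so g = (2 − (-14))/2 = 8.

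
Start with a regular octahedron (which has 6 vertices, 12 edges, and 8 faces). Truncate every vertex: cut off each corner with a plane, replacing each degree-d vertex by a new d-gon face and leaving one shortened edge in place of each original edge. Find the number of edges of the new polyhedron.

36

Truncation replaces each original edge-end by a new vertex, so V′ = 2E = 24.
Each original edge survives, and each old vertex of degree d contributes d new edges; summing degrees gives Σd = 2E, so E′ = E + 2E = 3E = 36.
Each original face survives and each original vertex becomes one new face: F′ = F + V = 14.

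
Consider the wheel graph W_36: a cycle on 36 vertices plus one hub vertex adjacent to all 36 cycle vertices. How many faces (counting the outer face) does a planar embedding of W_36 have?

37

W_36 has V = 36 + 1 = 37 vertices and E = 2·36 = 72 edges.
By Euler's formula F = 2 − V + E = 2 − 37 + 72 = 37.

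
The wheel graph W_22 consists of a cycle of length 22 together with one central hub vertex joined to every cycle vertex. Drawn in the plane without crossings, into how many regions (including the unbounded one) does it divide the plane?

W_22 has V = 22 + 1 = 23 vertices and E = 2·22 = 44 edges.
By Euler's formula F = 2 − V + E = 2 − 23 + 44 = 23.

23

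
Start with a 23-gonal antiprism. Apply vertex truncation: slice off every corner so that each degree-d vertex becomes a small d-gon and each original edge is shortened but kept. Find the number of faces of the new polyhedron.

The base solid has V = 46, E = 92, F = 48.
Truncation replaces each original edge-end by a new vertex, so V′ = 2E = 184.
Each original edge survives, and each old vertex of degree d contributes d new edges; summing degrees gives Σd = 2E, so E′ = E + 2E = 3E = 276.
Each original face survives and each original vertex becomes one new face: F′ = F + V = 94.

94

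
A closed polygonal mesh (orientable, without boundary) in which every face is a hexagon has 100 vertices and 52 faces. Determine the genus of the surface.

3

Every face is a hexagon, so 2E = 6·52 = 312, giving E = 156.
χ = V − E + F = 100 − 156 + 52 = -4.
For a closed orientable surface χ = 2 − 2g, so g = (2 − (-4))/2 = 3.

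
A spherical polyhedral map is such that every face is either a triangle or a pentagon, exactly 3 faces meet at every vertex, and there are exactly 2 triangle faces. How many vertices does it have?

12

Let x be the number of pentagons; then F = 2 + x.
Edge–face incidences: 2E = 3·2 + 5·x = 6 + 5x.
Every vertex has degree 3, so 3V = 2E.
Euler: V − E + F = 2 ⇒ (2E)/3 − E + (2 + x) = 2.
Multiply by 6: 2·(2E) − 3·(2E) + 6·(2 + x) = 12, i.e. 12 + 6x − (6 + 5x) = 12.
Collecting terms: x + 6 = 12, so x = 6.
Then 2E = 6 + 5·6 = 36, so E = 18, V = 2E/3 = 12, F = 2 + 6 = 8.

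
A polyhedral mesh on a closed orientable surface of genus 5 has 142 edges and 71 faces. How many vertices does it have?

63

For a closed orientable surface of genus 5, χ = 2 − 2·5 = -8.
V = -8 + E − F = -8 + 142 − 71 = 63.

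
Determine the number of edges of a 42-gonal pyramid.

84

A pyramid on an n-gon base has one n-gon and n triangles: V = 42 + 1 = 43, E = 2·42 = 84, F = 42 + 1 = 43.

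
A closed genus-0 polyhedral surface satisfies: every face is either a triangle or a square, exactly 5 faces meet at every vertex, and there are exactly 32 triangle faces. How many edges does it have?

60

Let x be the number of squares; then F = 32 + x.
Edge–face incidences: 2E = 3·32 + 4·x = 96 + 4x.
Every vertex has degree 5, so 5V = 2E.
Euler: V − E + F = 2 ⇒ (2E)/5 − E + (32 + x) = 2.
Multiply by 10: 2·(2E) − 5·(2E) + 10·(32 + x) = 20, i.e. 320 + 10x − 3·(96 + 4x) = 20.
Collecting terms: −2x + 32 = 20, so −2x = −12, so x = 6.
Then 2E = 96 + 4·6 = 120, so E = 60, V = 2E/5 = 24, F = 32 + 6 = 38.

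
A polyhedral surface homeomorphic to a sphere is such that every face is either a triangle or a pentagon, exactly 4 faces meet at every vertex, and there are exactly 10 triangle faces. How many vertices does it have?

10

Let x be the number of pentagons; then F = 10 + x.
Edge–face incidences: 2E = 3·10 + 5·x = 30 + 5x.
Every vertex has degree 4, so 4V = 2E.
Euler: V − E + F = 2 ⇒ (2E)/4 − E + (10 + x) = 2.
Multiply by 8: 2·(2E) − 4·(2E) + 8·(10 + x) = 16, i.e. 80 + 8x − 2·(30 + 5x) = 16.
Collecting terms: −2x + 20 = 16, so −2x = −4, so x = 2.
Then 2E = 30 + 5·2 = 40, so E = 20, V = 2E/4 = 10, F = 10 + 2 = 12.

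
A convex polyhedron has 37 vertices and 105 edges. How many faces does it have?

Here V − E + F = 2.
F = 2 − V + E = 2 − 37 + 105 = 70.

70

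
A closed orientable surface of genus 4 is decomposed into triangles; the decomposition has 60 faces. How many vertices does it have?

χ = 2 − 2·4 = -6, and every face is a triangle so 3F = 2E.
E = 3·60/2 = 90. Then V = -6 + E − F = -6 + 90 − 60 = 24.

24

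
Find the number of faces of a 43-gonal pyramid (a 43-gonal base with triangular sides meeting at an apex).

A pyramid on an n-gon base has one n-gon and n triangles: V = 43 + 1 = 44, E = 2·43 = 86, F = 43 + 1 = 44.

44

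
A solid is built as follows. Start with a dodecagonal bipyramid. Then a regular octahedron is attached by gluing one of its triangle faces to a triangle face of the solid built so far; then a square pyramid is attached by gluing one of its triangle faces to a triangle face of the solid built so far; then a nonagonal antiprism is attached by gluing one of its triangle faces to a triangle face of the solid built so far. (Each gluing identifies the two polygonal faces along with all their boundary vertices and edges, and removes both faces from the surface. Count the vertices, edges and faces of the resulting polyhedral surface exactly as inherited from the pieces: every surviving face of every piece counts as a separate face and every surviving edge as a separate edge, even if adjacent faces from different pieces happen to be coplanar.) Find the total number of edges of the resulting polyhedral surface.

A dodecagonal bipyramid: V=14, E=36, F=24.
Attach a regular octahedron (V=6, E=12, F=8) along a 3-gon: merge 3 vertices and 3 edges, delete both glued faces → V=17, E=45, F=30.
Attach a square pyramid (V=5, E=8, F=5) along a 3-gon: merge 3 vertices and 3 edges, delete both glued faces → V=19, E=50, F=33.
Attach a nonagonal antiprism (V=18, E=36, F=20) along a 3-gon: merge 3 vertices and 3 edges, delete both glued faces → V=34, E=83, F=51.
Check: V − E + F = 34 − 83 + 51 = 2.

83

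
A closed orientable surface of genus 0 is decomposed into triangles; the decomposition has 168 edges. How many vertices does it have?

χ = 2 − 2·0 = 2, and every face is a triangle so 3F = 2E.
F = 2E/3 = 112. Then V = 2 + E − F = 2 + 168 − 112 = 58.

58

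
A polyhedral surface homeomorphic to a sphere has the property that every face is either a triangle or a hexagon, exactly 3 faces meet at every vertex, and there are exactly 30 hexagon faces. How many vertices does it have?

64

Let x be the number of triangles; then F = 30 + x.
Edge–face incidences: 2E = 6·30 + 3·x = 180 + 3x.
Every vertex has degree 3, so 3V = 2E.
Euler: V − E + F = 2 ⇒ (2E)/3 − E + (30 + x) = 2.
Multiply by 6: 2·(2E) − 3·(2E) + 6·(30 + x) = 12, i.e. 180 + 6x − (180 + 3x) = 12.
Collecting terms: 3x = 12, so x = 4.
Then 2E = 180 + 3·4 = 192, so E = 96, V = 2E/3 = 64, F = 30 + 4 = 34.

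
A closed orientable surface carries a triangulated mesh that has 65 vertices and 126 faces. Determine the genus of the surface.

0

Every face is a triangle, so 2E = 3·126 = 378, giving E = 189.
χ = V − E + F = 65 − 189 + 126 = 2.
For a closed orientable surface χ = 2 − 2g, so g = (2 − (2))/2 = 0.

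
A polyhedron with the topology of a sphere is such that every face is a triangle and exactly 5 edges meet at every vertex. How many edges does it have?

Each face has 3 edges and each edge borders two faces, so 2E = 3F.
Each vertex has degree 5, so 5V = 2E and hence V = 3F/5.
Euler: V − E + F = 2 ⇒ (3F/5) − (3F/2) + F = 2.
Multiply by 10: (6 − 15 + 10)F = 20, i.e. 1F = 20.
So F = 20, E = 3·20/2 = 30, V = 3·20/5 = 12.

30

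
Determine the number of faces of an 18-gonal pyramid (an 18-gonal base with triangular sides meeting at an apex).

19

A pyramid on an n-gon base has one n-gon and n triangles: V = 18 + 1 = 19, E = 2·18 = 36, F = 18 + 1 = 19.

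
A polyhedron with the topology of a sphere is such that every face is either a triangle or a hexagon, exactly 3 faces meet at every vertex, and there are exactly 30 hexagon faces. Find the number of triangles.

4

Let x be the number of triangles; then F = 30 + x.
Edge–face incidences: 2E = 6·30 + 3·x = 180 + 3x.
Every vertex has degree 3, so 3V = 2E.
Euler: V − E + F = 2 ⇒ (2E)/3 − E + (30 + x) = 2.
Multiply by 6: 2·(2E) − 3·(2E) + 6·(30 + x) = 12, i.e. 180 + 6x − (180 + 3x) = 12.
Collecting terms: 3x = 12, so x = 4.
Then 2E = 180 + 3·4 = 192, so E = 96, V = 2E/3 = 64, F = 30 + 4 = 34.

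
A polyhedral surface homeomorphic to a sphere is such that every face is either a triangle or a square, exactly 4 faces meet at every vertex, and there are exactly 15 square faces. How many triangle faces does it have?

Let x be the number of triangles; then F = 15 + x.
Edge–face incidences: 2E = 4·15 + 3·x = 60 + 3x.
Every vertex has degree 4, so 4V = 2E.
Euler: V − E + F = 2 ⇒ (2E)/4 − E + (15 + x) = 2.
Multiply by 8: 2·(2E) − 4·(2E) + 8·(15 + x) = 16, i.e. 120 + 8x − 2·(60 + 3x) = 16.
Collecting terms: 2x = 16, so x = 8.
Then 2E = 60 + 3·8 = 84, so E = 42, V = 2E/4 = 21, F = 15 + 8 = 23.

8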